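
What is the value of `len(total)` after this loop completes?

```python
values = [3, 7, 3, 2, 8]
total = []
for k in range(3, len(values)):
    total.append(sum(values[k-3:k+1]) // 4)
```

Number of 4-element averages
`total` takes the values: [] → [3] → [3, 5]
So `len(total)` = 2

Answer: 2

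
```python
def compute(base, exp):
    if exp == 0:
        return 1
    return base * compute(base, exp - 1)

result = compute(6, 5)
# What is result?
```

compute(6, 5) = 6 * 6 * 6 * 6 * 6 = 7776

Answer: 7776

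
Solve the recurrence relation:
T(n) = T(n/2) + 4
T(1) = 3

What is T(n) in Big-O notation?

Each step divides n by 2 and adds 4. After log_2(n) steps we reach T(1)=3. So T(n) = 4·log_2(n) + 3 = O(log n).

Answer: O(log n)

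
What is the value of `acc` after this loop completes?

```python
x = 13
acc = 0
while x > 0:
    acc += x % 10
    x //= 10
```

Sum digits of 13
`acc` takes the values: 0 → 3 → 4

Answer: 4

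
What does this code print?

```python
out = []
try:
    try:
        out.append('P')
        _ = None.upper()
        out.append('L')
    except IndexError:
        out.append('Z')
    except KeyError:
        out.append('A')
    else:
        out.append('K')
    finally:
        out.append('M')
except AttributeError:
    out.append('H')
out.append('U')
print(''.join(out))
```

Execution trace: 'P' (try body) → 'M' (finally) → 'H' (outer except AttributeError) → 'U' (after the try/except). Output: PMHU

Answer: PMHU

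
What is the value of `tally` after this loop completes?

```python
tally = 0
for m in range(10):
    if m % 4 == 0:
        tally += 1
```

Count numbers divisible by 4 in range(10)
`tally` takes the values: 0 → 1 → 2 → 3

Answer: 3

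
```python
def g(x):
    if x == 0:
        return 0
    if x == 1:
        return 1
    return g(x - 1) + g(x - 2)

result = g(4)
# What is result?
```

Build up from base cases: g(0)=0, g(1)=1, g(2)=1, g(3)=2, g(4)=3

Answer: 3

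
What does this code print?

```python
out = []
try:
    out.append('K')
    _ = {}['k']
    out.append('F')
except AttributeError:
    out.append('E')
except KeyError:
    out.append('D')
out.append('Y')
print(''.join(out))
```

Execution trace: 'K' (try body) → 'D' (except KeyError) → 'Y' (after the try/except). Output: KDY

Answer: KDY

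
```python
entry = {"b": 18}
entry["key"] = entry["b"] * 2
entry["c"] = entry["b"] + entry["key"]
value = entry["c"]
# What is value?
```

Trace:
`entry = {"b": 18}` → entry = {'b': 18}
`entry["key"] = entry["b"] * 2` → entry = {'b': 18, 'key': 36}
`entry["c"] = entry["b"] + entry["key"]` → entry = {'b': 18, 'key': 36, 'c': 54}
`value = entry["c"]` → value = 54
So value = 54

Answer: 54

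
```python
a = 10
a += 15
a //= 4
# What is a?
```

Trace:
`a = 10` → a = 10
`a += 15` → a = 25
`a //= 4` → a = 6
So a = 6

Answer: 6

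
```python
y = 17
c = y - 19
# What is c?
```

Trace:
`y = 17` → y = 17
`c = y - 19` → c = -2
So c = -2

Answer: -2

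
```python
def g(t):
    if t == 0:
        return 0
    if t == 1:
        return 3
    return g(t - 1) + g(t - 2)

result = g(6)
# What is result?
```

Build up from base cases: g(0)=0, g(1)=3, g(2)=3, g(3)=6, g(4)=9, g(5)=15, g(6)=24

Answer: 24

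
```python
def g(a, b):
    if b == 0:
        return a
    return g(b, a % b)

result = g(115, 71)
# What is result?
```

g(115, 71) -> g(71, 44) -> g(44, 27) -> g(27, 17) -> g(17, 10) -> g(10, 7) -> g(7, 3) -> g(3, 1) -> g(1, 0) -> 1

Answer: 1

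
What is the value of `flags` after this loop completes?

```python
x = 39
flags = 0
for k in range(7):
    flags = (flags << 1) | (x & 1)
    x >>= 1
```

Reverse lowest 7 bits of 39
`flags` takes the values: 0 → 1 → 3 → 7 → 14 → 28 → 57 → 114

Answer: 114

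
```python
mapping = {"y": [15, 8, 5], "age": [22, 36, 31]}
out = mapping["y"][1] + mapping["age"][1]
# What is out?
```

Trace:
`mapping = {"y": [15, 8, 5], "age": [22, 36, 31]}` → mapping = {'y': [15, 8, 5], 'age': [22, 36, 31]}
`out = mapping["y"][1] + mapping["age"][1]` → out = 44
So out = 44

Answer: 44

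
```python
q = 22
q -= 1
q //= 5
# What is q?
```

Trace:
`q = 22` → q = 22
`q -= 1` → q = 21
`q //= 5` → q = 4
So q = 4

Answer: 4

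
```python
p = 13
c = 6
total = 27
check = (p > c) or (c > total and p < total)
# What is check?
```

Trace:
`p = 13` → p = 13
`c = 6` → c = 6
`total = 27` → total = 27
`check = (p > c) or (c > total and p < total)` → check = True
So check = True

Answer: True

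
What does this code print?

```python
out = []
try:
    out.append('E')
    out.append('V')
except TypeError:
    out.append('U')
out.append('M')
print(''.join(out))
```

Execution trace: 'E' (try body) → 'V' (try body, no exception) → 'M' (after the try/except). Output: EVM

Answer: EVM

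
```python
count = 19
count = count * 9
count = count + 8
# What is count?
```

Trace:
`count = 19` → count = 19
`count = count * 9` → count = 171
`count = count + 8` → count = 179
So count = 179

Answer: 179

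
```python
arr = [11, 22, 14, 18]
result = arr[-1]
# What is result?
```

Trace:
`arr = [11, 22, 14, 18]` → arr = [11, 22, 14, 18]
`result = arr[-1]` → result = 18
So result = 18

Answer: 18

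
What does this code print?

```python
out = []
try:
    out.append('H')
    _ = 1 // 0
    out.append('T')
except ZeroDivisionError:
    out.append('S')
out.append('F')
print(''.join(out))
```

Execution trace: 'H' (try body) → 'S' (except ZeroDivisionError) → 'F' (after the try/except). Output: HSF

Answer: HSF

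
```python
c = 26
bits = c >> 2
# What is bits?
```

Trace:
`c = 26` → c = 26
`bits = c >> 2` → bits = 6
So bits = 6

Answer: 6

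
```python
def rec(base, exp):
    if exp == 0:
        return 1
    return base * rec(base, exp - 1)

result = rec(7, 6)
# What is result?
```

rec(7, 6) = 7 * 7 * 7 * 7 * 7 * 7 = 117649

Answer: 117649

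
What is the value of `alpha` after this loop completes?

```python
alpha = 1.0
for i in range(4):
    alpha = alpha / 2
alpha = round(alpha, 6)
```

Halving LR 4 times: 1 / 2^4
`alpha` takes the values: 1.0 → 0.5 → 0.25 → 0.125 → 0.0625

Answer: 0.0625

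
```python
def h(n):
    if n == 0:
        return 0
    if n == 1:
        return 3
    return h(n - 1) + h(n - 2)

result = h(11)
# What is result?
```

Build up from base cases: h(0)=0, h(1)=3, h(2)=3, h(3)=6, h(4)=9, h(5)=15, h(6)=24, ..., h(11)=267

Answer: 267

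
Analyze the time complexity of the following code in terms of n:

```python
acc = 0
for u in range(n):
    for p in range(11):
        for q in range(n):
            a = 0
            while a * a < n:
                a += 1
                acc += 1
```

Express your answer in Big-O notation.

Each loop level contributes: n × 1 × n × √n. Multiplying the contributions gives O(n^2√n).

Answer: O(n^2√n)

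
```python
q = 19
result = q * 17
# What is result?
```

Trace:
`q = 19` → q = 19
`result = q * 17` → result = 323
So result = 323

Answer: 323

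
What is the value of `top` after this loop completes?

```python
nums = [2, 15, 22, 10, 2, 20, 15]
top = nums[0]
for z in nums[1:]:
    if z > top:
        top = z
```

Maximum of [2, 15, 22, 10, 2, 20, 15]
`top` takes the values: 2 → 15 → 22

Answer: 22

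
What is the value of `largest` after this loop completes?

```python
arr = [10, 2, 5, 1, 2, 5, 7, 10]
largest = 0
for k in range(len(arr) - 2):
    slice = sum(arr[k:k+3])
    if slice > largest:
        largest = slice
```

Max sum of 3-element window in [10, 2, 5, 1, 2, 5, 7, 10]
`largest` takes the values: 0 → 17 → 22

Answer: 22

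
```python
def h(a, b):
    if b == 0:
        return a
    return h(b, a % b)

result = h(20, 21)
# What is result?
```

h(20, 21) -> h(21, 20) -> h(20, 1) -> h(1, 0) -> 1

Answer: 1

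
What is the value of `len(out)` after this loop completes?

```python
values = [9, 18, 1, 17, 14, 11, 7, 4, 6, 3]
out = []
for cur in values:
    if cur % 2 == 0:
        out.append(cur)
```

Count even numbers in [9, 18, 1, 17, 14, 11, 7, 4, 6, 3]
`out` takes the values: [] → [18] → [18, 14] → [18, 14, 4] → [18, 14, 4, 6]
So `len(out)` = 4

Answer: 4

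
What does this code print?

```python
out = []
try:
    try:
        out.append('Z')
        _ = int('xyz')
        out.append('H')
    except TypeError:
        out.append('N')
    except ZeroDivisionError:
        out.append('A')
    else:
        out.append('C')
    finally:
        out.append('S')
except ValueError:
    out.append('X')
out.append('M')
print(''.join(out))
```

Execution trace: 'Z' (inner try body) → 'S' (inner finally) → 'X' (outer except ValueError) → 'M' (after the try/except). Output: ZSXM

Answer: ZSXM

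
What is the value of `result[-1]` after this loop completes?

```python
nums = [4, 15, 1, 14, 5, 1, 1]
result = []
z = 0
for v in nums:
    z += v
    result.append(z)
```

Cumulative sum ends at 41
`result` takes the values: [] → [4] → [4, 19] → [4, 19, 20] → [4, 19, 20, 34] → [4, 19, 20, 34, 39] → [4, 19, 20, 34, 39, 40] → [4, 19, 20, 34, 39, 40, 41]
So `result[-1]` = 41

Answer: 41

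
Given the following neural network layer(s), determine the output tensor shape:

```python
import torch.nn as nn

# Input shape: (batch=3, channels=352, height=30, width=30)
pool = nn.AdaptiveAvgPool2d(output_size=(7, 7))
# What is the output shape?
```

Input: (3, 352, 30, 30) -> Output: (3, 352, 7, 7)

Answer: (3, 352, 7, 7)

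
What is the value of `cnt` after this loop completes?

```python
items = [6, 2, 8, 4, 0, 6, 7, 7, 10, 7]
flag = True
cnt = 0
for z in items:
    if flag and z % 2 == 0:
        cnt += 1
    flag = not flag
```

Count even values at even positions
`cnt` takes the values: 0 → 1 → 2 → 3 → 4

Answer: 4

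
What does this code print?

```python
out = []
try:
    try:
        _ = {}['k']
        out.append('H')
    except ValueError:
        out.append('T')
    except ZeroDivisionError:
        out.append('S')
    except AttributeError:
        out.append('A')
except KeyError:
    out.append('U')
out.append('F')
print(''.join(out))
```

Execution trace: 'U' (outer except KeyError) → 'F' (after the try/except). Output: UF

Answer: UF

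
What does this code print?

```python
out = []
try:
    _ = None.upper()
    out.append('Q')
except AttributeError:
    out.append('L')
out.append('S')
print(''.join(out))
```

Execution trace: 'L' (except AttributeError) → 'S' (after the try/except). Output: LS

Answer: LS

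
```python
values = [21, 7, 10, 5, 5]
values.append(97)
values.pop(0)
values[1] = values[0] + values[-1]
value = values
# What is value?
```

Trace:
`values = [21, 7, 10, 5, 5]` → values = [21, 7, 10, 5, 5]
`values.append(97)` → values = [21, 7, 10, 5, 5, 97]
`values.pop(0)` → values = [7, 10, 5, 5, 97]
`values[1] = values[0] + values[-1]` → values = [7, 104, 5, 5, 97]
`value = values` → value = [7, 104, 5, 5, 97]
So value = [7, 104, 5, 5, 97]

Answer: [7, 104, 5, 5, 97]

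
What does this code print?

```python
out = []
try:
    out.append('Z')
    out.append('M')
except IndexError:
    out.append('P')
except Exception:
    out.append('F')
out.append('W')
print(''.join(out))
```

Execution trace: 'Z' (try body) → 'M' (try body, no exception) → 'W' (after the try/except). Output: ZMW

Answer: ZMW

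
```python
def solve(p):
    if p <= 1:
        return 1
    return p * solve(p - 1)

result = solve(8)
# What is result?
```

solve(8) = 8 * 7 * 6 * 5 * 4 * 3 * 2 * 1 = 40320

Answer: 40320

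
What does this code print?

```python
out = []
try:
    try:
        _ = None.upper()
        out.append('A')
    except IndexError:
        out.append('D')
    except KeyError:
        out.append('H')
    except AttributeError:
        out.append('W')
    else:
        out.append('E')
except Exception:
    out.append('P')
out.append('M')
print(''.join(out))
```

Execution trace: 'W' (inner except AttributeError) → 'M' (after the try/except). Output: WM

Answer: WM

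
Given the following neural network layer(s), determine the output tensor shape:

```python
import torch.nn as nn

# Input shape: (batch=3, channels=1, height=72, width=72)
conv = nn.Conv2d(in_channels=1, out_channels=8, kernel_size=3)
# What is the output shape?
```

Input: (3, 1, 72, 72) -> Output: (3, 8, 70, 70)

Answer: (3, 8, 70, 70)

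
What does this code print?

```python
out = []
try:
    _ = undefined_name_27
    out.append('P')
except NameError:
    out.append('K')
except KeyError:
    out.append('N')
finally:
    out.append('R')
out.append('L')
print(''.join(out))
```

Execution trace: 'K' (except NameError) → 'R' (finally) → 'L' (after the try/except). Output: KRL

Answer: KRL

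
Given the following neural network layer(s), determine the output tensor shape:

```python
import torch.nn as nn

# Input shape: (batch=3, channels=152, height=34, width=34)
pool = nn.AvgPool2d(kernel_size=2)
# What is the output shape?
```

Input: (3, 152, 34, 34) -> Output: (3, 152, 17, 17)

Answer: (3, 152, 17, 17)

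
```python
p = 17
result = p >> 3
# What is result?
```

Trace:
`p = 17` → p = 17
`result = p >> 3` → result = 2
So result = 2

Answer: 2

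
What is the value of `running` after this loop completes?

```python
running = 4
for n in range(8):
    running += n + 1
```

Start at 4, add 1 to 8 = 40
`running` takes the values: 4 → 5 → 7 → 10 → 14 → 19 → 25 → 32 → 40

Answer: 40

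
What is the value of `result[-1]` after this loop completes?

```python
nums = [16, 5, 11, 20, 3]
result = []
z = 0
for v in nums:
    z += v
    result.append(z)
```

Cumulative sum ends at 55
`result` takes the values: [] → [16] → [16, 21] → [16, 21, 32] → [16, 21, 32, 52] → [16, 21, 32, 52, 55]
So `result[-1]` = 55

Answer: 55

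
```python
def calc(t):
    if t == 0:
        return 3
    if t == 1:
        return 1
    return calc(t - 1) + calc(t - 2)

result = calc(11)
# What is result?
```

Build up from base cases: calc(0)=3, calc(1)=1, calc(2)=4, calc(3)=5, calc(4)=9, calc(5)=14, calc(6)=23, ..., calc(11)=254

Answer: 254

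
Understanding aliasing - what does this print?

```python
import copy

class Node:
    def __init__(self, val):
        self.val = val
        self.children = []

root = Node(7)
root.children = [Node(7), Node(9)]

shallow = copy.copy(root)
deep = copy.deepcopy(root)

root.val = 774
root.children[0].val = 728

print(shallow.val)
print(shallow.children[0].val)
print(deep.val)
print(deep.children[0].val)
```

Key concept: deep copy with custom objects.
Step by step:
`root = Node(7)` → root = Node(val=7, children=[])
`root.children = [Node(7), Node(9)]` → root = Node(val=7, children=[Node(val=7, children=[]), Node(val=9, children=[])])
`shallow = copy.copy(root)` → shallow = Node(val=7, children=[Node(val=7, children=[]), Node(val=9, children=[])])
`deep = copy.deepcopy(root)` → deep = Node(val=7, children=[Node(val=7, children=[]), Node(val=9, children=[])])
`root.val = 774` → root = Node(val=774, children=[Node(val=7, children=[]), Node(val=9, children=[])])
`root.children[0].val = 728` → root = Node(val=774, children=[Node(val=728, children=[]), Node(val=9, children=[])]); shallow = Node(val=7, children=[Node(val=728, children=[]), Node(val=9, children=[])])
`print(shallow.val)` → prints 7
`print(shallow.children[0].val)` → prints 728
`print(deep.val)` → prints 7
`print(deep.children[0].val)` → prints 7

Answer:
7
728
7
7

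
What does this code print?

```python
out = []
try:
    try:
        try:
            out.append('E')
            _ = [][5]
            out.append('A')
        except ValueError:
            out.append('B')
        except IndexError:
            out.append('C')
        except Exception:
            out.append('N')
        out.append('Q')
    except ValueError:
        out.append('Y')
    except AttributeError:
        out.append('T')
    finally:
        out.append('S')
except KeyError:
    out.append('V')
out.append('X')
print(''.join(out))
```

Execution trace: 'E' (inner try body) → 'C' (inner except IndexError) → 'Q' (try body, no exception) → 'S' (finally) → 'X' (after the try/except). Output: ECQSX

Answer: ECQSX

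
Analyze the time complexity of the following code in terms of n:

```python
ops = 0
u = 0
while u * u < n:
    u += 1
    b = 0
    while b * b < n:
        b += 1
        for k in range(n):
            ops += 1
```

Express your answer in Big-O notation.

Each loop level contributes: √n × √n × n. Multiplying the contributions gives O(n^2).

Answer: O(n^2)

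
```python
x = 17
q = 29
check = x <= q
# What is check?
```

Trace:
`x = 17` → x = 17
`q = 29` → q = 29
`check = x <= q` → check = True
So check = True

Answer: True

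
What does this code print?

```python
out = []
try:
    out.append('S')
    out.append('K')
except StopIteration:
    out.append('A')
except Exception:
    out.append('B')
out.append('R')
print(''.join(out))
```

Execution trace: 'S' (try body) → 'K' (try body, no exception) → 'R' (after the try/except). Output: SKR

Answer: SKR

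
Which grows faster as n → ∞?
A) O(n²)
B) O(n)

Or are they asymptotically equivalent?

O(n²) vs O(n): Higher order terms dominate.

Answer: A) O(n²) grows faster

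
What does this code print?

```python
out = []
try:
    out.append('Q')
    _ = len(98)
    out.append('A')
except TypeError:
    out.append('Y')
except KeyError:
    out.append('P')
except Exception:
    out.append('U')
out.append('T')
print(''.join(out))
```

Execution trace: 'Q' (try body) → 'Y' (except TypeError) → 'T' (after the try/except). Output: QYT

Answer: QYT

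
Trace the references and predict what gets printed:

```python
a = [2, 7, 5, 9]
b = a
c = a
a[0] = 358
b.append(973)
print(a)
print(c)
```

Key concept: multiple aliases.
Step by step:
`a = [2, 7, 5, 9]` → a = [2, 7, 5, 9]
`b = a` → b = [2, 7, 5, 9] (same object as a)
`c = a` → c = [2, 7, 5, 9] (same object as a, b)
`a[0] = 358` → a = [358, 7, 5, 9] (same object as b, c); b = [358, 7, 5, 9] (same object as a, c); c = [358, 7, 5, 9] (same object as a, b)
`b.append(973)` → a = [358, 7, 5, 9, 973] (same object as b, c); b = [358, 7, 5, 9, 973] (same object as a, c); c = [358, 7, 5, 9, 973] (same object as a, b)
`print(a)` → prints [358, 7, 5, 9, 973]
`print(c)` → prints [358, 7, 5, 9, 973]

Answer:
[358, 7, 5, 9, 973]
[358, 7, 5, 9, 973]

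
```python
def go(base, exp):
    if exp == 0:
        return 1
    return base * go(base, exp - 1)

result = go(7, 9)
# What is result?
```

go(7, 9) = 7 * 7 * 7 * 7 * 7 * 7 * 7 * 7 * 7 = 40353607

Answer: 40353607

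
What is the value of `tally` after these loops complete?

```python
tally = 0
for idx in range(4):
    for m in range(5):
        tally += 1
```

4 * 5 = 20
`tally` takes the values: 0 → 1 → 2 → 3 → 4 → 5 → 6 → 7 → 8 → 9 → 10 → 11 → 12 → 13 → 14 → 15 → 16 → 17 → 18 → 19 → 20

Answer: 20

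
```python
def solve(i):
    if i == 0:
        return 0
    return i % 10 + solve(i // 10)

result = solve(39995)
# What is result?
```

Sum of digits of 39995: 5 + 9 + 9 + 9 + 3 = 35

Answer: 35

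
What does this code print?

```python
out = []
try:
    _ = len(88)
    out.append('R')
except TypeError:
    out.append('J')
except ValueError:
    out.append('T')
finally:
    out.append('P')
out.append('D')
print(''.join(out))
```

Execution trace: 'J' (except TypeError) → 'P' (finally) → 'D' (after the try/except). Output: JPD

Answer: JPD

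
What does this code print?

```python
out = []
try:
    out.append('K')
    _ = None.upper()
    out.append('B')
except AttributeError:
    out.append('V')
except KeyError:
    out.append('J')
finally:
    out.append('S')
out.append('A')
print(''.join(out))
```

Execution trace: 'K' (try body) → 'V' (except AttributeError) → 'S' (finally) → 'A' (after the try/except). Output: KVSA

Answer: KVSA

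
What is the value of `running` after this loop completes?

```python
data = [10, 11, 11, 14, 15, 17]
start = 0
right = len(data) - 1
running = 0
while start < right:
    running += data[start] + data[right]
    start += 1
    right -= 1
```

Sum of pairs from ends
`running` takes the values: 0 → 27 → 53 → 78

Answer: 78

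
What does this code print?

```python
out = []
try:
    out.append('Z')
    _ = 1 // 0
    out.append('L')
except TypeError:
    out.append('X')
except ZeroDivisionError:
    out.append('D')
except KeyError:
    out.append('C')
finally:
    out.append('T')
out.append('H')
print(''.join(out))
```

Execution trace: 'Z' (try body) → 'D' (except ZeroDivisionError) → 'T' (finally) → 'H' (after the try/except). Output: ZDTH

Answer: ZDTH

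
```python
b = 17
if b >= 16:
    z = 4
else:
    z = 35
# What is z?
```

Trace:
`b = 17` → b = 17
`if b >= 16: ...` → b >= 16 is True → z = 4
So z = 4

Answer: 4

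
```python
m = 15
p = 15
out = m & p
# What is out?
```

Trace:
`m = 15` → m = 15
`p = 15` → p = 15
`out = m & p` → out = 15
So out = 15

Answer: 15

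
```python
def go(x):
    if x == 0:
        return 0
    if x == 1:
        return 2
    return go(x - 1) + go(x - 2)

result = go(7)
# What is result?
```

Build up from base cases: go(0)=0, go(1)=2, go(2)=2, go(3)=4, go(4)=6, go(5)=10, go(6)=16, ..., go(7)=26

Answer: 26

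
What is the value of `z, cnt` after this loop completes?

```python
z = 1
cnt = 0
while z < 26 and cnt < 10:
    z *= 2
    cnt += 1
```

Double until >= 26 or 10 iterations
`z, cnt` takes the values: (1, 0) → (2, 0) → (2, 1) → (4, 1) → (4, 2) → (8, 2) → (8, 3) → (16, 3) → (16, 4) → (32, 4) → (32, 5)

Answer: 32, 5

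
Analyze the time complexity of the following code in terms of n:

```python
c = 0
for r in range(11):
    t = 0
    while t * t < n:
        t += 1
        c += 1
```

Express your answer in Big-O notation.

Each loop level contributes: 1 × √n. Multiplying the contributions gives O(√n).

Answer: O(√n)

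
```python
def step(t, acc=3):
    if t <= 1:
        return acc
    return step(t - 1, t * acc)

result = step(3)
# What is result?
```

Accumulator trace (n, acc): (3, 3) -> (2, 9) -> (1, 18) -> return 18

Answer: 18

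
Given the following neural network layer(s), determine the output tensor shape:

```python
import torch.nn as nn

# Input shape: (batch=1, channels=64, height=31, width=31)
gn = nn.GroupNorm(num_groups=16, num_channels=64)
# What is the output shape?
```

Input: (1, 64, 31, 31) -> Output: (1, 64, 31, 31)

Answer: (1, 64, 31, 31)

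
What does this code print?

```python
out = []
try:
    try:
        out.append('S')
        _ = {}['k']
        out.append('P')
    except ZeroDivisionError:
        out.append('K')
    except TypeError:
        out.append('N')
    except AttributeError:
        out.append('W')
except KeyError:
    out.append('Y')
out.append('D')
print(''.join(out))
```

Execution trace: 'S' (try body) → 'Y' (outer except KeyError) → 'D' (after the try/except). Output: SYD

Answer: SYD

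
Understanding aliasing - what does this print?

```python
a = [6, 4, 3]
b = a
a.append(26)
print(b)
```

Key concept: basic list aliasing.
Step by step:
`a = [6, 4, 3]` → a = [6, 4, 3]
`b = a` → b = [6, 4, 3] (same object as a)
`a.append(26)` → a = [6, 4, 3, 26] (same object as b); b = [6, 4, 3, 26] (same object as a)
`print(b)` → prints [6, 4, 3, 26]

Answer: [6, 4, 3, 26]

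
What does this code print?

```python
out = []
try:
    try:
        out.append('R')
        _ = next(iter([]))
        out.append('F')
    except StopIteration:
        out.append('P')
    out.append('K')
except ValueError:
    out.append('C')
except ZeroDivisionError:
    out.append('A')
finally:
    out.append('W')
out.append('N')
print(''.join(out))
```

Execution trace: 'R' (inner try body) → 'P' (inner except StopIteration) → 'K' (try body, no exception) → 'W' (finally) → 'N' (after the try/except). Output: RPKWN

Answer: RPKWN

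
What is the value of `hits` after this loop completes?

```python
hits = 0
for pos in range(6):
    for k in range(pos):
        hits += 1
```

Triangle number: 0+1+2+...+5
`hits` takes the values: 0 → 1 → 2 → 3 → 4 → 5 → 6 → 7 → 8 → 9 → 10 → 11 → 12 → 13 → 14 → 15

Answer: 15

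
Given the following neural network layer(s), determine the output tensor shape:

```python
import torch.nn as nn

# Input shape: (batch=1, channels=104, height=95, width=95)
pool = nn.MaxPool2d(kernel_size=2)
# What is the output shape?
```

Input: (1, 104, 95, 95) -> Output: (1, 104, 47, 47)

Answer: (1, 104, 47, 47)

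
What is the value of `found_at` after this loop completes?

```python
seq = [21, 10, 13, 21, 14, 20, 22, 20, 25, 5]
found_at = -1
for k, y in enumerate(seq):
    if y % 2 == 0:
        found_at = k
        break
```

First even number index in [21, 10, 13, 21, 14, 20, 22, 20, 25, 5]
`found_at` takes the values: -1 → 1

Answer: 1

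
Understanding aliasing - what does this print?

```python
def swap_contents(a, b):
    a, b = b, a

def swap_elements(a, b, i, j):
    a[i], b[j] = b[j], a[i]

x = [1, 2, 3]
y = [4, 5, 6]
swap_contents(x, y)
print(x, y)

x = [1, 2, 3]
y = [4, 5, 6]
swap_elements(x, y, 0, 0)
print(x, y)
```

Key concept: parameter rebinding vs mutation.
Step by step:
`x = [1, 2, 3]` → x = [1, 2, 3]
`y = [4, 5, 6]` → y = [4, 5, 6]
`swap_contents(x, y)` → no visible change to tracked variables
`print(x, y)` → prints [1, 2, 3] [4, 5, 6]
`x = [1, 2, 3]` → x = [1, 2, 3]
`y = [4, 5, 6]` → y = [4, 5, 6]
`swap_elements(x, y, 0, 0)` → x = [4, 2, 3]; y = [1, 5, 6]
`print(x, y)` → prints [4, 2, 3] [1, 5, 6]

Answer:
[1, 2, 3] [4, 5, 6]
[4, 2, 3] [1, 5, 6]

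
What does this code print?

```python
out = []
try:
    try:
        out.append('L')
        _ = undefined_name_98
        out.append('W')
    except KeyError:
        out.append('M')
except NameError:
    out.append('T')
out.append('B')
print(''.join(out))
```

Execution trace: 'L' (try body) → 'T' (outer except NameError) → 'B' (after the try/except). Output: LTB

Answer: LTB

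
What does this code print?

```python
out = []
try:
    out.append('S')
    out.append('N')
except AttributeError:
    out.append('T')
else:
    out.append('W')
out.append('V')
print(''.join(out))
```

Execution trace: 'S' (try body) → 'N' (try body, no exception) → 'W' (else) → 'V' (after the try/except). Output: SNWV

Answer: SNWV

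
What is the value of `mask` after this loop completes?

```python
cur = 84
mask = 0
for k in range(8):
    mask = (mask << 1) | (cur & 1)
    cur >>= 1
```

Reverse lowest 8 bits of 84
`mask` takes the values: 0 → 1 → 2 → 5 → 10 → 21 → 42

Answer: 42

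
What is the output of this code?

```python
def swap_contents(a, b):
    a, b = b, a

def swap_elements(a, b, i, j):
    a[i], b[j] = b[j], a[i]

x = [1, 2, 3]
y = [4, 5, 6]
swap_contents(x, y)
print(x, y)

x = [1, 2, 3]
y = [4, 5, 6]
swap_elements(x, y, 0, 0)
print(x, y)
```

Key concept: parameter rebinding vs mutation.
Step by step:
`x = [1, 2, 3]` → x = [1, 2, 3]
`y = [4, 5, 6]` → y = [4, 5, 6]
`swap_contents(x, y)` → no visible change to tracked variables
`print(x, y)` → prints [1, 2, 3] [4, 5, 6]
`x = [1, 2, 3]` → x = [1, 2, 3]
`y = [4, 5, 6]` → y = [4, 5, 6]
`swap_elements(x, y, 0, 0)` → x = [4, 2, 3]; y = [1, 5, 6]
`print(x, y)` → prints [4, 2, 3] [1, 5, 6]

Answer:
[1, 2, 3] [4, 5, 6]
[4, 2, 3] [1, 5, 6]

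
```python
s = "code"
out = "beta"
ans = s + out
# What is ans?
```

Trace:
`s = "code"` → s = 'code'
`out = "beta"` → out = 'beta'
`ans = s + out` → ans = 'codebeta'
So ans = 'codebeta'

Answer: 'codebeta'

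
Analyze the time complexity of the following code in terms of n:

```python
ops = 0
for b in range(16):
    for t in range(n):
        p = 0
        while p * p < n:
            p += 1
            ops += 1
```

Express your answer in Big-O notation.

Each loop level contributes: 1 × n × √n. Multiplying the contributions gives O(n√n).

Answer: O(n√n)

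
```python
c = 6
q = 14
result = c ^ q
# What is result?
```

Trace:
`c = 6` → c = 6
`q = 14` → q = 14
`result = c ^ q` → result = 8
So result = 8

Answer: 8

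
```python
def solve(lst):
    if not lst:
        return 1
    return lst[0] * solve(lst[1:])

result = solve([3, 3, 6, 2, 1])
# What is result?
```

Product over [3, 3, 6, 2, 1] = 3 * 3 * 6 * 2 * 1 = 108

Answer: 108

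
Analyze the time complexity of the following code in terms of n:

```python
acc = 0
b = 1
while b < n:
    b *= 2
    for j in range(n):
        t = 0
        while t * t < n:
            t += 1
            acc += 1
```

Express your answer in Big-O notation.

Each loop level contributes: log n × n × √n. Multiplying the contributions gives O(n√n log n).

Answer: O(n√n log n)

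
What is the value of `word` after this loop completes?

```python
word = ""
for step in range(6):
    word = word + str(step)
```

Concatenate digits 0 to 5
`word` takes the values: "" → "0" → "01" → "012" → "0123" → "01234" → "012345"

Answer: "012345"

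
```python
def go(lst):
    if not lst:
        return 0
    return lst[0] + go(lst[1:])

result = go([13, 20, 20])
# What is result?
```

13 + 20 + 20 + 0 = 53

Answer: 53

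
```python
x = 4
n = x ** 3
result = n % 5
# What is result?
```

Trace:
`x = 4` → x = 4
`n = x ** 3` → n = 64
`result = n % 5` → result = 4
So result = 4

Answer: 4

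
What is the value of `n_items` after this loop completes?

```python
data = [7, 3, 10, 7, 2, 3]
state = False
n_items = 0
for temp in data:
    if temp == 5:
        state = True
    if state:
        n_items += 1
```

Count elements after first 5 in [7, 3, 10, 7, 2, 3]
`n_items` takes the values: 0

Answer: 0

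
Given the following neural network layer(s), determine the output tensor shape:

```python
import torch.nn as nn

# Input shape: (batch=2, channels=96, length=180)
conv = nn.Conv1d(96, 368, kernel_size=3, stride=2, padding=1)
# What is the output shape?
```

Input: (2, 96, 180) -> Output: (2, 368, 90)

Answer: (2, 368, 90)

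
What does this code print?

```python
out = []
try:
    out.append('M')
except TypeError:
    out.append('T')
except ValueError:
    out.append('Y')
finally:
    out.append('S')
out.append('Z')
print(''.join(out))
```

Execution trace: 'M' (try body, no exception) → 'S' (finally) → 'Z' (after the try/except). Output: MSZ

Answer: MSZ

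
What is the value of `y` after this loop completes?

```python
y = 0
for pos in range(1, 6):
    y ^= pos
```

XOR of 1 to 5
`y` takes the values: 0 → 1 → 3 → 0 → 4 → 1

Answer: 1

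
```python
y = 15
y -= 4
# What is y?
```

Trace:
`y = 15` → y = 15
`y -= 4` → y = 11
So y = 11

Answer: 11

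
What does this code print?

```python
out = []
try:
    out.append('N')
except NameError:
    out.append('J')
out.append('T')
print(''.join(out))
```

Execution trace: 'N' (try body, no exception) → 'T' (after the try/except). Output: NT

Answer: NT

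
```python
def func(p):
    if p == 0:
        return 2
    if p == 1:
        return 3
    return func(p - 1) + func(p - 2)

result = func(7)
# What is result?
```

Build up from base cases: func(0)=2, func(1)=3, func(2)=5, func(3)=8, func(4)=13, func(5)=21, func(6)=34, ..., func(7)=55

Answer: 55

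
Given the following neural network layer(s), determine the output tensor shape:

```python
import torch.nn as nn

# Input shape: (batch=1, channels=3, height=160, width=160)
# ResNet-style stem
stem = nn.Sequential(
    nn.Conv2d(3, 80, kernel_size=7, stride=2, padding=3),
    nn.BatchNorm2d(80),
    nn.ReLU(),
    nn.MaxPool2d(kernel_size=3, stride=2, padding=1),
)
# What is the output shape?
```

Input: (1, 3, 160, 160) -> after Conv2d 7x7 stride=2: (1, 80, 80, 80) -> Output: (1, 80, 40, 40)

Answer: (1, 80, 40, 40)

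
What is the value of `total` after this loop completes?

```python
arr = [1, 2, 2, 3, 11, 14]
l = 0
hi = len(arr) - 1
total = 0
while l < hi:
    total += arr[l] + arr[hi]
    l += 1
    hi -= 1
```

Sum of pairs from ends
`total` takes the values: 0 → 15 → 28 → 33

Answer: 33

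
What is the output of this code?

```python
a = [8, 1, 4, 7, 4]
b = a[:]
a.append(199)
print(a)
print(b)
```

Key concept: slice [:] creates copy.
Step by step:
`a = [8, 1, 4, 7, 4]` → a = [8, 1, 4, 7, 4]
`b = a[:]` → b = [8, 1, 4, 7, 4]
`a.append(199)` → a = [8, 1, 4, 7, 4, 199]
`print(a)` → prints [8, 1, 4, 7, 4, 199]
`print(b)` → prints [8, 1, 4, 7, 4]

Answer:
[8, 1, 4, 7, 4, 199]
[8, 1, 4, 7, 4]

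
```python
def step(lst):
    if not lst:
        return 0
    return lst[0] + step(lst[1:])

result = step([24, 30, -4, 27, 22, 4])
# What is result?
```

24 + 30 + (-4) + 27 + 22 + 4 + 0 = 103

Answer: 103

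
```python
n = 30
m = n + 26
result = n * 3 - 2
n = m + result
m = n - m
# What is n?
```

Trace:
`n = 30` → n = 30
`m = n + 26` → m = 56
`result = n * 3 - 2` → result = 88
`n = m + result` → n = 144
`m = n - m` → m = 88
So n = 144

Answer: 144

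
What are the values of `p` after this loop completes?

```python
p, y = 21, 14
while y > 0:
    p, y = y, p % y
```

GCD of 21 and 14
`p` takes the values: 21 → 14 → 7

Answer: 7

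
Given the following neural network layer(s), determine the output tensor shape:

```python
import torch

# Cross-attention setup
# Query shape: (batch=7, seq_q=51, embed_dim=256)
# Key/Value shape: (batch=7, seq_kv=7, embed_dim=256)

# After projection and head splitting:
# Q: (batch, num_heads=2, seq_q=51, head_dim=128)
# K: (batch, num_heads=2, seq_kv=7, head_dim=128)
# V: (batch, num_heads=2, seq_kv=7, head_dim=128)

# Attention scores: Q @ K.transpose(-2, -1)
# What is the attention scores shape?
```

Input: (7, 51, 256) -> Output: (7, 2, 51, 7)

Answer: (7, 2, 51, 7)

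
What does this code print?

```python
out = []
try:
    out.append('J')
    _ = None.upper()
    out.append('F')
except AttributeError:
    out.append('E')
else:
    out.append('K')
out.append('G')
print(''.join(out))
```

Execution trace: 'J' (try body) → 'E' (except AttributeError) → 'G' (after the try/except). Output: JEG

Answer: JEG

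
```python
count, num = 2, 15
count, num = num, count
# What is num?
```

Trace:
`count, num = 2, 15` → count = 2; num = 15
`count, num = num, count` → count = 15; num = 2
So num = 2

Answer: 2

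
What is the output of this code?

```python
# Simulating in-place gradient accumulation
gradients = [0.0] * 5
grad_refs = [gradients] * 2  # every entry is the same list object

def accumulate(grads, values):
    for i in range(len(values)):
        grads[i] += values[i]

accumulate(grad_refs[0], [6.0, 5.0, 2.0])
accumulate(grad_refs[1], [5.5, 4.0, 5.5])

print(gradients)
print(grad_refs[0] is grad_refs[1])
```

Key concept: gradient accumulation aliasing.
Step by step:
`gradients = [0.0] * 5` → gradients = [0.0, 0.0, 0.0, 0.0, 0.0]
`grad_refs = [gradients] * 2` → grad_refs = [[0.0, 0.0, 0.0, 0.0, 0.0], [0.0, 0.0, 0.0, 0.0, 0.0]]
`accumulate(grad_refs[0], [6.0, 5.0, 2.0])` → gradients = [6.0, 5.0, 2.0, 0.0, 0.0]; grad_refs = [[6.0, 5.0, 2.0, 0.0, 0.0], [6.0, 5.0, 2.0, 0.0, 0.0]]
`accumulate(grad_refs[1], [5.5, 4.0, 5.5])` → gradients = [11.5, 9.0, 7.5, 0.0, 0.0]; grad_refs = [[11.5, 9.0, 7.5, 0.0, 0.0], [11.5, 9.0, 7.5, 0.0, 0.0]]
`print(gradients)` → prints [11.5, 9.0, 7.5, 0.0, 0.0]
`print(grad_refs[0] is grad_refs[1])` → prints True

Answer:
[11.5, 9.0, 7.5, 0.0, 0.0]
True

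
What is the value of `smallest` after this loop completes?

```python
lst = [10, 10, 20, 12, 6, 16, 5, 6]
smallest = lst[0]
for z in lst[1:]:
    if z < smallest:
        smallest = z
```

Minimum of [10, 10, 20, 12, 6, 16, 5, 6]
`smallest` takes the values: 10 → 6 → 5

Answer: 5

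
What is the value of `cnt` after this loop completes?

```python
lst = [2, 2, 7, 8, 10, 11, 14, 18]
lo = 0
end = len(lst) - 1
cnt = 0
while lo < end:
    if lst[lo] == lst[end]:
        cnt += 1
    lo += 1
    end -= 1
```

Count matching pairs from ends
`cnt` takes the values: 0

Answer: 0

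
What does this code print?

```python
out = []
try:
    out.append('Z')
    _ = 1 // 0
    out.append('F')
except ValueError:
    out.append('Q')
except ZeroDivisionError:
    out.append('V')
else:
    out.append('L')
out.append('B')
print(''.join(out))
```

Execution trace: 'Z' (try body) → 'V' (except ZeroDivisionError) → 'B' (after the try/except). Output: ZVB

Answer: ZVB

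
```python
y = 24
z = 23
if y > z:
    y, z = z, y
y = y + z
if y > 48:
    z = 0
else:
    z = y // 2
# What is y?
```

Trace:
`y = 24` → y = 24
`z = 23` → z = 23
`if y > z: ...` → y > z is True → y = 23; z = 24
`y = y + z` → y = 47
`if y > 48: ...` → y > 48 is False, take else branch → z = 23
So y = 47

Answer: 47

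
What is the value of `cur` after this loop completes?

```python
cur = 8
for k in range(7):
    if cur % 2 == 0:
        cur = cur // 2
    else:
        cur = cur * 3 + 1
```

Collatz-style transformation from 8
`cur` takes the values: 8 → 4 → 2 → 1 → 4 → 2 → 1 → 4

Answer: 4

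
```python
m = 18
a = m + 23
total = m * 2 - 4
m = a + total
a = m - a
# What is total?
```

Trace:
`m = 18` → m = 18
`a = m + 23` → a = 41
`total = m * 2 - 4` → total = 32
`m = a + total` → m = 73
`a = m - a` → a = 32
So total = 32

Answer: 32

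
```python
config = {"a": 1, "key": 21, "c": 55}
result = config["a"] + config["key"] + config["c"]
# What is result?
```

Trace:
`config = {"a": 1, "key": 21, "c": 55}` → config = {'a': 1, 'key': 21, 'c': 55}
`result = config["a"] + config["key"] + config["c"]` → result = 77
So result = 77

Answer: 77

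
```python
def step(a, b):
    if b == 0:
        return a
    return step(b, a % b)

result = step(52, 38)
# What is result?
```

step(52, 38) -> step(38, 14) -> step(14, 10) -> step(10, 4) -> step(4, 2) -> step(2, 0) -> 2

Answer: 2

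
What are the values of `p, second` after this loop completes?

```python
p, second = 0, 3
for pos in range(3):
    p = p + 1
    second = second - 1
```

p goes 0→3, second goes 3→0
`p, second` takes the values: (0, 3) → (1, 3) → (1, 2) → (2, 2) → (2, 1) → (3, 1) → (3, 0)

Answer: 3, 0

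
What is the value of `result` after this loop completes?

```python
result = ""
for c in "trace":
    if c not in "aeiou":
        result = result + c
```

Remove vowels from 'trace'
`result` takes the values: "" → "t" → "tr" → "trc"

Answer: "trc"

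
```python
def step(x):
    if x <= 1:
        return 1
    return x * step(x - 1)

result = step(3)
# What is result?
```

step(3) = 3 * 2 * 1 = 6

Answer: 6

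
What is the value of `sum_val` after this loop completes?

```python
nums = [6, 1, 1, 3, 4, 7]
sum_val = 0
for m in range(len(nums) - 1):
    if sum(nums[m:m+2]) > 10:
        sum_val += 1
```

Count windows with sum > 10
`sum_val` takes the values: 0 → 1

Answer: 1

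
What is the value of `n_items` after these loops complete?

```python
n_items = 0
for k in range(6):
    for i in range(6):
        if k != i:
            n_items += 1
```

6² - 6 (exclude diagonal)
`n_items` takes the values: 0 → 1 → 2 → 3 → 4 → 5 → 6 → 7 → 8 → 9 → 10 → 11 → 12 → 13 → 14 → 15 → 16 → 17 → 18 → 19 → 20 → 21 → 22 → 23 → 24 → 25 → 26 → 27 → 28 → 29 → 30

Answer: 30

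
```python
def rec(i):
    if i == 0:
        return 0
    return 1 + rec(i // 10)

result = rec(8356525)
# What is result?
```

Count of digits of 8356525: 7

Answer: 7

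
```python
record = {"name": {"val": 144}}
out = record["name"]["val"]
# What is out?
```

Trace:
`record = {"name": {"val": 144}}` → record = {'name': {'val': 144}}
`out = record["name"]["val"]` → out = 144
So out = 144

Answer: 144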